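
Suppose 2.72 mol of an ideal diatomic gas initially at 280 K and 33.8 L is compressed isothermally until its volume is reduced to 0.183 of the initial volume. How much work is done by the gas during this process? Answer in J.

-10800 J

P₁ = nRT₁/V₁ = 2.72×8.314×280/33.8 = 187 kPa.
Isothermal: T stays 280 K; PV = const ⇒ V₂ = 6.19 L, P₂ = 1020 kPa.
W = nRT ln(V₂/V₁) = 2.72×8.314×280×ln(0.183) = -10800 J.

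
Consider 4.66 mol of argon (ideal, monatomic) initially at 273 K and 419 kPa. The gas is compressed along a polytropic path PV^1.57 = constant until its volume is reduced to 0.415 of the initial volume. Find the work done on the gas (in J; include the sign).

V₁ = nRT₁/P₁ = 4.66×8.314×273/419 = 25.2 L.
Polytropic n=1.57: T₂ = T₁(V₁/V₂)^(n−1) = 273×(2.41)^0.57 = 451 K; P₂ = P₁(V₁/V₂)^n = 1670 kPa.
W = (P₁V₁−P₂V₂)/(n−1) = (419×25.2−1670×10.5)/0.57 = -12100 J.
Work done on the gas = −W_by = 12100 J.

12100 J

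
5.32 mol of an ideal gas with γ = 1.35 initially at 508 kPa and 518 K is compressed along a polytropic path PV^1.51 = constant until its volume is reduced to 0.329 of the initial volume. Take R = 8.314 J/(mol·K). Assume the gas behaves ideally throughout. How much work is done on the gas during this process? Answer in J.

V₁ = nRT₁/P₁ = 5.32×8.314×518/508 = 45.1 L.
Polytropic n=1.51: T₂ = T₁(V₁/V₂)^(n−1) = 518×(3.04)^0.51 = 913 K; P₂ = P₁(V₁/V₂)^n = 2720 kPa.
W = (P₁V₁−P₂V₂)/(n−1) = (508×45.1−2720×14.8)/0.51 = -34300 J.
Work done on the gas = −W_by = 34300 J.

34300 J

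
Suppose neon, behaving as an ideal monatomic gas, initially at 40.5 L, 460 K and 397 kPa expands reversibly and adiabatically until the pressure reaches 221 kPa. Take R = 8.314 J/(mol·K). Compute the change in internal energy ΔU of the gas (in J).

n = P₁V₁/(RT₁) = 397×40.5/(8.314×460) = 4.20 mol.
Adiabatic: T₂/T₁ = (P₂/P₁)^((γ−1)/γ) ⇒ T₂ = 460×(0.557)^0.400 = 364 K; V₂ = 57.6 L.
For an ideal gas ΔU = nCvΔT with Cv = (3/2)R = 12.5 J/(mol·K).
ΔU = 4.20×12.5×(364−460) = -5040 J.

-5040 J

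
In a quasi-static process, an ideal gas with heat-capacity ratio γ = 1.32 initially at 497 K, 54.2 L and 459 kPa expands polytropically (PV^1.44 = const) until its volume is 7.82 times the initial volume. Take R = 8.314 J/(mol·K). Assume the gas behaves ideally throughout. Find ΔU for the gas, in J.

n = P₁V₁/(RT₁) = 459×54.2/(8.314×497) = 6.02 mol.
Polytropic n=1.44: T₂ = T₁(V₁/V₂)^(n−1) = 497×(0.128)^0.44 = 201 K; P₂ = P₁(V₁/V₂)^n = 23.7 kPa.
For an ideal gas ΔU = nCvΔT with Cv = R/(γ−1) = 26.0 J/(mol·K).
ΔU = 6.02×26.0×(201−497) = -46300 J.

-46300 J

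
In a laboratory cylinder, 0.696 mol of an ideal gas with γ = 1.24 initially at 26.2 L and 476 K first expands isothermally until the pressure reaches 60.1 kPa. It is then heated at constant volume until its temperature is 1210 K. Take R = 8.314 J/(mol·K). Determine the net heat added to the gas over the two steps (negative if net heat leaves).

19200 J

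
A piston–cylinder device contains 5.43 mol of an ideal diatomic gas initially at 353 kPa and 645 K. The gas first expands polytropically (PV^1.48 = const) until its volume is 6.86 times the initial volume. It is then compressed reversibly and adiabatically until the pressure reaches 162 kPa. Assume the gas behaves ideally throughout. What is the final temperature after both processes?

V₁ = nRT₁/P₁ = 5.43×8.314×645/353 = 82.5 L.
Step 1 — Polytropic n=1.48: T₂ = T₁(V₁/V₂)^(n−1) = 645×(0.146)^0.48 = 256 K; P₂ = P₁(V₁/V₂)^n = 20.4 kPa.
W = (P₁V₁−P₂V₂)/(n−1) = (353×82.5−20.4×566)/0.48 = 36600 J.
ΔU = nCvΔT = 5.43×20.8×(256−645) = -43900 J.
Q = ΔU + W = -7320 J.
State after step 1: P = 20.4 kPa, V = 566 L, T = 256 K.
Step 2 — Adiabatic: T₂/T₁ = (P₂/P₁)^((γ−1)/γ) ⇒ T₂ = 256×(7.93)^0.286 = 463 K; V₂ = 129 L.
ΔU = nCvΔT = 5.43×20.8×(463−256) = 23300 J.
Q = 0 for an adiabatic process, so W = −ΔU = -23300 J.
Net over both steps: W = 13300 J, Q = -7320 J, ΔU = -20600 J.

463 K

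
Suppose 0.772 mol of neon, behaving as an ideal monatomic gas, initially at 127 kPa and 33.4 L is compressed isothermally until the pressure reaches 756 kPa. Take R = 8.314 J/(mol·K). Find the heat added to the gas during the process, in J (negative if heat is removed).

T₁ = P₁V₁/(nR) = 127×33.4/(0.772×8.314) = 661 K.
Isothermal: T stays 661 K; PV = const ⇒ V₂ = 5.61 L, P₂ = 756 kPa.
ΔU = 0 (ideal gas, T constant).
W = nRT ln(V₂/V₁) = 0.772×8.314×661×ln(0.168) = -7570 J.
Q = ΔU + W = -7570 J.

-7570 J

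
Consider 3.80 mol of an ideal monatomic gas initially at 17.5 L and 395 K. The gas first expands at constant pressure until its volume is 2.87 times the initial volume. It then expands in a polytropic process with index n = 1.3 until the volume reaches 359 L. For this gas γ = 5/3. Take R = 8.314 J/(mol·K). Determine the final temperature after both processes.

P₁ = nRT₁/V₁ = 3.80×8.314×395/17.5 = 713 kPa.
Step 1 — Isobaric: P stays 713 kPa; V/T = const ⇒ T₂ = 1130 K, V₂ = 50.2 L.
W = PΔV = 713×(50.2−17.5) kPa·L = 23300 J.
ΔU = nCvΔT = 3.80×12.5×(1130−395) = 35000 J.
Q = ΔU + W = nCpΔT = 58300 J.
State after step 1: P = 713 kPa, V = 50.2 L, T = 1130 K.
Step 2 — Polytropic n=1.3: T₂ = T₁(V₁/V₂)^(n−1) = 1130×(0.140)^0.30 = 628 K; P₂ = P₁(V₁/V₂)^n = 55.3 kPa.
W = (P₁V₁−P₂V₂)/(n−1) = (713×50.2−55.3×359)/0.30 = 53200 J.
ΔU = nCvΔT = 3.80×12.5×(628−1130) = -23900 J.
Q = ΔU + W = 29300 J.
Net over both steps: W = 76500 J, Q = 87600 J, ΔU = 11100 J.

628 K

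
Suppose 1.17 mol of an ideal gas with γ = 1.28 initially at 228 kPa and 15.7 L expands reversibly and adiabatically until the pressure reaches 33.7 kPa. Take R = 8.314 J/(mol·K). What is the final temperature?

242 K

T₁ = P₁V₁/(nR) = 228×15.7/(1.17×8.314) = 368 K.
Adiabatic: T₂/T₁ = (P₂/P₁)^((γ−1)/γ) ⇒ T₂ = 368×(0.148)^0.219 = 242 K; V₂ = 69.9 L.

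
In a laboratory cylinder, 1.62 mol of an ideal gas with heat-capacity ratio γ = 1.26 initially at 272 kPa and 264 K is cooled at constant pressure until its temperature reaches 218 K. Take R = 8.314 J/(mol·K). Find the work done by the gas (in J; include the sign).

V₁ = nRT₁/P₁ = 1.62×8.314×264/272 = 13.1 L.
Isobaric: P stays 272 kPa; V/T = const ⇒ T₂ = 218 K, V₂ = 10.8 L.
W = PΔV = 272×(10.8−13.1) kPa·L = -620 J.

-620 J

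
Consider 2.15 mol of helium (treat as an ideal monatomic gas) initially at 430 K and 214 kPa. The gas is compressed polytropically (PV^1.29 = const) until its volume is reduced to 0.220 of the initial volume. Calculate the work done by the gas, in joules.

-14600 J

V₁ = nRT₁/P₁ = 2.15×8.314×430/214 = 35.9 L.
Polytropic n=1.29: T₂ = T₁(V₁/V₂)^(n−1) = 430×(4.55)^0.29 = 667 K; P₂ = P₁(V₁/V₂)^n = 1510 kPa.
W = (P₁V₁−P₂V₂)/(n−1) = (214×35.9−1510×7.90)/0.29 = -14600 J.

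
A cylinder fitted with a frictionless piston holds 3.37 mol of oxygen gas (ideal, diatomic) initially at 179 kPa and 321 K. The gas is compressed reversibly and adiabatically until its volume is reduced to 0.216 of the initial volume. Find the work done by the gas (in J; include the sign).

-19000 J

V₁ = nRT₁/P₁ = 3.37×8.314×321/179 = 50.2 L.
Adiabatic: TV^(γ−1) = const ⇒ T₂ = 321×(4.63)^0.400 = 593 K; PV^γ = const ⇒ P₂ = 1530 kPa.
ΔU = nCvΔT = 3.37×20.8×(593−321) = 19000 J.
Q = 0 for an adiabatic process, so W = −ΔU = -19000 J.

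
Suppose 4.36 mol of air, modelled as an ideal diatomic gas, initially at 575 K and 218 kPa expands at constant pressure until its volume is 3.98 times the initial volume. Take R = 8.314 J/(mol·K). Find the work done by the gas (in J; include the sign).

62100 J

V₁ = nRT₁/P₁ = 4.36×8.314×575/218 = 95.6 L.
Isobaric: P stays 218 kPa; V/T = const ⇒ T₂ = 2290 K, V₂ = 381 L.
W = PΔV = 218×(381−95.6) kPa·L = 62100 J.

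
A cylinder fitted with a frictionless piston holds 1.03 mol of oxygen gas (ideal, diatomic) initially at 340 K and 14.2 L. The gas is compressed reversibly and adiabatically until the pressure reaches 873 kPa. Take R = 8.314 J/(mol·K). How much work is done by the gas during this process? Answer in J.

-3730 J

P₁ = nRT₁/V₁ = 1.03×8.314×340/14.2 = 205 kPa.
Adiabatic: T₂/T₁ = (P₂/P₁)^((γ−1)/γ) ⇒ T₂ = 340×(4.26)^0.286 = 514 K; V₂ = 5.05 L.
ΔU = nCvΔT = 1.03×20.8×(514−340) = 3730 J.
Q = 0 for an adiabatic process, so W = −ΔU = -3730 J.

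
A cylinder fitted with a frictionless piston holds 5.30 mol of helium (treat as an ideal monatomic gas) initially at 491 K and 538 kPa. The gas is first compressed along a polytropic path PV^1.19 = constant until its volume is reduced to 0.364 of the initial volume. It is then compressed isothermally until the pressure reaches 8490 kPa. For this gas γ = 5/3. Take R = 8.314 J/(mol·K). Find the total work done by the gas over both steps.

-64900 J

V₁ = nRT₁/P₁ = 5.30×8.314×491/538 = 40.2 L.
Step 1 — Polytropic n=1.19: T₂ = T₁(V₁/V₂)^(n−1) = 491×(2.75)^0.19 = 595 K; P₂ = P₁(V₁/V₂)^n = 1790 kPa.
W = (P₁V₁−P₂V₂)/(n−1) = (538×40.2−1790×14.6)/0.19 = -24100 J.
ΔU = nCvΔT = 5.30×12.5×(595−491) = 6870 J.
Q = ΔU + W = -17200 J.
State after step 1: P = 1790 kPa, V = 14.6 L, T = 595 K.
Step 2 — Isothermal: T stays 595 K; PV = const ⇒ V₂ = 3.09 L, P₂ = 8490 kPa.
ΔU = 0 (ideal gas, T constant).
W = nRT ln(V₂/V₁) = 5.30×8.314×595×ln(0.211) = -40800 J.
Q = ΔU + W = -40800 J.
Net over both steps: W = -64900 J, Q = -58000 J, ΔU = 6870 J.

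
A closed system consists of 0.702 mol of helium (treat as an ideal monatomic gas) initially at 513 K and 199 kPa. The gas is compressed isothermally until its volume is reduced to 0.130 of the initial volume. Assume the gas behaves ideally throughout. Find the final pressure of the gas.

V₁ = nRT₁/P₁ = 0.702×8.314×513/199 = 15.0 L.
Isothermal: T stays 513 K; PV = const ⇒ V₂ = 1.96 L, P₂ = 1530 kPa.

1530 kPa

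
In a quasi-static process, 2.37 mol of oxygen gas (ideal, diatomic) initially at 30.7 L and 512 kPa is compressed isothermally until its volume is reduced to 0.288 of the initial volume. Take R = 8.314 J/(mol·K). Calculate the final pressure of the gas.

T₁ = P₁V₁/(nR) = 512×30.7/(2.37×8.314) = 798 K.
Isothermal: T stays 798 K; PV = const ⇒ V₂ = 8.84 L, P₂ = 1780 kPa.

1780 kPa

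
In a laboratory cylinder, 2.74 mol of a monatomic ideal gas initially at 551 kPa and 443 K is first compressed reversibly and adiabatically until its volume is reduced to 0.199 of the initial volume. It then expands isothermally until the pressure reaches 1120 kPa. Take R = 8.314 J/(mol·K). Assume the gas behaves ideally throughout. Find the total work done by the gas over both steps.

V₁ = nRT₁/P₁ = 2.74×8.314×443/551 = 18.3 L.
Step 1 — Adiabatic: TV^(γ−1) = const ⇒ T₂ = 443×(5.03)^0.667 = 1300 K; PV^γ = const ⇒ P₂ = 8120 kPa.
ΔU = nCvΔT = 2.74×12.5×(1300−443) = 29300 J.
Q = 0 for an adiabatic process, so W = −ΔU = -29300 J.
State after step 1: P = 8120 kPa, V = 3.64 L, T = 1300 K.
Step 2 — Isothermal: T stays 1300 K; PV = const ⇒ V₂ = 26.4 L, P₂ = 1120 kPa.
ΔU = 0 (ideal gas, T constant).
W = nRT ln(V₂/V₁) = 2.74×8.314×1300×ln(7.25) = 58700 J.
Q = ΔU + W = 58700 J.
Net over both steps: W = 29400 J, Q = 58700 J, ΔU = 29300 J.

29400 J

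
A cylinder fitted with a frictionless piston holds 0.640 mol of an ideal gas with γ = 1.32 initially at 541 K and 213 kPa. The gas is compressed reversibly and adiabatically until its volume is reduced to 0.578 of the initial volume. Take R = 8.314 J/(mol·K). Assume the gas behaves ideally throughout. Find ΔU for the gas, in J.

1720 J

V₁ = nRT₁/P₁ = 0.640×8.314×541/213 = 13.5 L.
Adiabatic: TV^(γ−1) = const ⇒ T₂ = 541×(1.73)^0.320 = 645 K; PV^γ = const ⇒ P₂ = 439 kPa.
For an ideal gas ΔU = nCvΔT with Cv = R/(γ−1) = 26.0 J/(mol·K).
ΔU = 0.640×26.0×(645−541) = 1720 J.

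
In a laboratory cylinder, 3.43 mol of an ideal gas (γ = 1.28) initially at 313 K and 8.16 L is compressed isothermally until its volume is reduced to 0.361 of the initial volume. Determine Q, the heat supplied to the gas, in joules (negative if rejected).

-9090 J

P₁ = nRT₁/V₁ = 3.43×8.314×313/8.16 = 1090 kPa.
Isothermal: T stays 313 K; PV = const ⇒ V₂ = 2.95 L, P₂ = 3030 kPa.
ΔU = 0 (ideal gas, T constant).
W = nRT ln(V₂/V₁) = 3.43×8.314×313×ln(0.361) = -9090 J.
Q = ΔU + W = -9090 J.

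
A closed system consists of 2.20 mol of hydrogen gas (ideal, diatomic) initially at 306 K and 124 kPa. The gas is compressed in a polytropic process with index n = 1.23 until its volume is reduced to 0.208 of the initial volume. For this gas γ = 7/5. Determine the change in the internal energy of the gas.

6090 J

V₁ = nRT₁/P₁ = 2.20×8.314×306/124 = 45.1 L.
Polytropic n=1.23: T₂ = T₁(V₁/V₂)^(n−1) = 306×(4.81)^0.23 = 439 K; P₂ = P₁(V₁/V₂)^n = 855 kPa.
For an ideal gas ΔU = nCvΔT with Cv = (5/2)R = 20.8 J/(mol·K).
ΔU = 2.20×20.8×(439−306) = 6090 J.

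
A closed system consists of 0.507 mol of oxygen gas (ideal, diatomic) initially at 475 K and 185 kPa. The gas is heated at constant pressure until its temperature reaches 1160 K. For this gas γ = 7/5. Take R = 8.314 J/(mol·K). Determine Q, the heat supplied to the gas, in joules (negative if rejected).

10100 J

V₁ = nRT₁/P₁ = 0.507×8.314×475/185 = 10.8 L.
Isobaric: P stays 185 kPa; V/T = const ⇒ T₂ = 1160 K, V₂ = 26.4 L.
W = PΔV = 185×(26.4−10.8) kPa·L = 2890 J.
ΔU = nCvΔT = 0.507×20.8×(1160−475) = 7220 J.
Q = ΔU + W = nCpΔT = 10100 J.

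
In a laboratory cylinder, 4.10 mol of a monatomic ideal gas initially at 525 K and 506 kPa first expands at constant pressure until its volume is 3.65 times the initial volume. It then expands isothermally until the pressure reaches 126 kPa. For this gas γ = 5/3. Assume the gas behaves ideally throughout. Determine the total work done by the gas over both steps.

138000 J

V₁ = nRT₁/P₁ = 4.10×8.314×525/506 = 35.4 L.
Step 1 — Isobaric: P stays 506 kPa; V/T = const ⇒ T₂ = 1920 K, V₂ = 129 L.
W = PΔV = 506×(129−35.4) kPa·L = 47400 J.
ΔU = nCvΔT = 4.10×12.5×(1920−525) = 71100 J.
Q = ΔU + W = nCpΔT = 119000 J.
State after step 1: P = 506 kPa, V = 129 L, T = 1920 K.
Step 2 — Isothermal: T stays 1920 K; PV = const ⇒ V₂ = 518 L, P₂ = 126 kPa.
ΔU = 0 (ideal gas, T constant).
W = nRT ln(V₂/V₁) = 4.10×8.314×1920×ln(4.02) = 90800 J.
Q = ΔU + W = 90800 J.
Net over both steps: W = 138000 J, Q = 209000 J, ΔU = 71100 J.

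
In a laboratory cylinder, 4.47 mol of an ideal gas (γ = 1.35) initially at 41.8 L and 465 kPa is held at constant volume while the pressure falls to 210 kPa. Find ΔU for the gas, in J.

T₁ = P₁V₁/(nR) = 465×41.8/(4.47×8.314) = 523 K.
Isochoric: V stays 41.8 L; P/T = const ⇒ T₂ = 236 K, P₂ = 210 kPa.
For an ideal gas ΔU = nCvΔT with Cv = R/(γ−1) = 23.8 J/(mol·K).
ΔU = 4.47×23.8×(236−523) = -30500 J.

-30500 J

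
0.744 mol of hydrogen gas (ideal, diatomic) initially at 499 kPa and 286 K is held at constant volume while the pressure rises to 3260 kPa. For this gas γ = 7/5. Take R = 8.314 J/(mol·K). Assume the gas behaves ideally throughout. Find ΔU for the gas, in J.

24500 J

V₁ = nRT₁/P₁ = 0.744×8.314×286/499 = 3.55 L.
Isochoric: V stays 3.55 L; P/T = const ⇒ T₂ = 1870 K, P₂ = 3260 kPa.
For an ideal gas ΔU = nCvΔT with Cv = (5/2)R = 20.8 J/(mol·K).
ΔU = 0.744×20.8×(1870−286) = 24500 J.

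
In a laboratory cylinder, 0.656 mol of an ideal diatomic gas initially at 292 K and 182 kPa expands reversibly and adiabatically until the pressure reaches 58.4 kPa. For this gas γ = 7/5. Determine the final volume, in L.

V₁ = nRT₁/P₁ = 0.656×8.314×292/182 = 8.75 L.
Adiabatic: T₂/T₁ = (P₂/P₁)^((γ−1)/γ) ⇒ T₂ = 292×(0.321)^0.286 = 211 K; V₂ = 19.7 L.

19.7 L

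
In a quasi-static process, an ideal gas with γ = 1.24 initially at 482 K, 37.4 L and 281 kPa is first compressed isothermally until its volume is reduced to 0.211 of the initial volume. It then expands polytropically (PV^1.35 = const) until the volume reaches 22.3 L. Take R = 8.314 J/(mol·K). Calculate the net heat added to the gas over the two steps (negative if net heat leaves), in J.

n = P₁V₁/(RT₁) = 281×37.4/(8.314×482) = 2.62 mol.
Step 1 — Isothermal: T stays 482 K; PV = const ⇒ V₂ = 7.89 L, P₂ = 1330 kPa.
ΔU = 0 (ideal gas, T constant).
W = nRT ln(V₂/V₁) = 2.62×8.314×482×ln(0.211) = -16400 J.
Q = ΔU + W = -16400 J.
State after step 1: P = 1330 kPa, V = 7.89 L, T = 482 K.
Step 2 — Polytropic n=1.35: T₂ = T₁(V₁/V₂)^(n−1) = 482×(0.354)^0.35 = 335 K; P₂ = P₁(V₁/V₂)^n = 328 kPa.
W = (P₁V₁−P₂V₂)/(n−1) = (1330×7.89−328×22.3)/0.35 = 9150 J.
ΔU = nCvΔT = 2.62×34.6×(335−482) = -13300 J.
Q = ΔU + W = -4200 J.
Net over both steps: W = -7200 J, Q = -20500 J, ΔU = -13300 J.

-20500 J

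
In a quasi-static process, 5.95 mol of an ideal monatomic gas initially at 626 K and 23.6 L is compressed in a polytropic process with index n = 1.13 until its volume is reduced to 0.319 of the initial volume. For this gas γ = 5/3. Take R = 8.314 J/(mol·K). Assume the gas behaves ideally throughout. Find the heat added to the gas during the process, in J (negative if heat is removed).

P₁ = nRT₁/V₁ = 5.95×8.314×626/23.6 = 1310 kPa.
Polytropic n=1.13: T₂ = T₁(V₁/V₂)^(n−1) = 626×(3.13)^0.13 = 726 K; P₂ = P₁(V₁/V₂)^n = 4770 kPa.
W = (P₁V₁−P₂V₂)/(n−1) = (1310×23.6−4770×7.53)/0.13 = -38100 J.
ΔU = nCvΔT = 5.95×12.5×(726−626) = 7440 J.
Q = ΔU + W = -30700 J.

-30700 J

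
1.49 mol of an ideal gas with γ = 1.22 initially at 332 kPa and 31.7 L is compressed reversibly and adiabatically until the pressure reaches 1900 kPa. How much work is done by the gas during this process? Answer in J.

-17700 J

T₁ = P₁V₁/(nR) = 332×31.7/(1.49×8.314) = 850 K.
Adiabatic: T₂/T₁ = (P₂/P₁)^((γ−1)/γ) ⇒ T₂ = 850×(5.72)^0.180 = 1160 K; V₂ = 7.59 L.
ΔU = nCvΔT = 1.49×37.8×(1160−850) = 17700 J.
Q = 0 for an adiabatic process, so W = −ΔU = -17700 J.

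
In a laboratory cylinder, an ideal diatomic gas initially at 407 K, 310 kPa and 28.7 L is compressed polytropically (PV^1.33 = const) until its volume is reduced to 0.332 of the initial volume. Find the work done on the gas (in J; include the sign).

11800 J

n = P₁V₁/(RT₁) = 310×28.7/(8.314×407) = 2.63 mol.
Polytropic n=1.33: T₂ = T₁(V₁/V₂)^(n−1) = 407×(3.01)^0.33 = 586 K; P₂ = P₁(V₁/V₂)^n = 1340 kPa.
W = (P₁V₁−P₂V₂)/(n−1) = (310×28.7−1340×9.53)/0.33 = -11800 J.
Work done on the gas = −W_by = 11800 J.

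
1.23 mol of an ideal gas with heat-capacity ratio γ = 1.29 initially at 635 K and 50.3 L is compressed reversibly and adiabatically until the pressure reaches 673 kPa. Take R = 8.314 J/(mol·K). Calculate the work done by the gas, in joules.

P₁ = nRT₁/V₁ = 1.23×8.314×635/50.3 = 129 kPa.
Adiabatic: T₂/T₁ = (P₂/P₁)^((γ−1)/γ) ⇒ T₂ = 635×(5.21)^0.225 = 920 K; V₂ = 14.0 L.
ΔU = nCvΔT = 1.23×28.7×(920−635) = 10100 J.
Q = 0 for an adiabatic process, so W = −ΔU = -10100 J.

-10100 J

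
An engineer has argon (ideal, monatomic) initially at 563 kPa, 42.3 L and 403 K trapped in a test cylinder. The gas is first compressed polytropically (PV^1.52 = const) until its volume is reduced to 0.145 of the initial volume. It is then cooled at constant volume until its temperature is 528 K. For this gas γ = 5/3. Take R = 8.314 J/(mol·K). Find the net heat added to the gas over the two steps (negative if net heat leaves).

-68100 J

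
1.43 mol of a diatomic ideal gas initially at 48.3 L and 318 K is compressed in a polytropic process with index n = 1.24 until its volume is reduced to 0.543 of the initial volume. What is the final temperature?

P₁ = nRT₁/V₁ = 1.43×8.314×318/48.3 = 78.3 kPa.
Polytropic n=1.24: T₂ = T₁(V₁/V₂)^(n−1) = 318×(1.84)^0.24 = 368 K; P₂ = P₁(V₁/V₂)^n = 167 kPa.

368 K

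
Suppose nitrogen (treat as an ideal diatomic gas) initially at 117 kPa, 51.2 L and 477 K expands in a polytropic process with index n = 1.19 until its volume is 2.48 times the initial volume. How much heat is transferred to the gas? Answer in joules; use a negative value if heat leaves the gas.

2620 J

n = P₁V₁/(RT₁) = 117×51.2/(8.314×477) = 1.51 mol.
Polytropic n=1.19: T₂ = T₁(V₁/V₂)^(n−1) = 477×(0.403)^0.19 = 401 K; P₂ = P₁(V₁/V₂)^n = 39.7 kPa.
W = (P₁V₁−P₂V₂)/(n−1) = (117×51.2−39.7×127)/0.19 = 5000 J.
ΔU = nCvΔT = 1.51×20.8×(401−477) = -2370 J.
Q = ΔU + W = 2620 J.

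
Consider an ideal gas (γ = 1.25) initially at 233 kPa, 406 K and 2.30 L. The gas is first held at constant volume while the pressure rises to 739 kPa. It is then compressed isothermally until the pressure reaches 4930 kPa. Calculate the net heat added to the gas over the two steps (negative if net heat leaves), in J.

1430 J

n = P₁V₁/(RT₁) = 233×2.30/(8.314×406) = 0.159 mol.
Step 1 — Isochoric: V stays 2.30 L; P/T = const ⇒ T₂ = 1290 K, P₂ = 739 kPa.
W = 0 (no volume change).
ΔU = nCvΔT = 0.159×33.3×(1290−406) = 4660 J.
Q = ΔU = 4660 J.
State after step 1: P = 739 kPa, V = 2.30 L, T = 1290 K.
Step 2 — Isothermal: T stays 1290 K; PV = const ⇒ V₂ = 0.345 L, P₂ = 4930 kPa.
ΔU = 0 (ideal gas, T constant).
W = nRT ln(V₂/V₁) = 0.159×8.314×1290×ln(0.150) = -3230 J.
Q = ΔU + W = -3230 J.
Net over both steps: W = -3230 J, Q = 1430 J, ΔU = 4660 J.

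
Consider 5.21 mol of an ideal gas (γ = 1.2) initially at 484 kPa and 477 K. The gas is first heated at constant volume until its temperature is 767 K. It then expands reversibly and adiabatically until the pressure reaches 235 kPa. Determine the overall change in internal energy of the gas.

V₁ = nRT₁/P₁ = 5.21×8.314×477/484 = 42.7 L.
Step 1 — Isochoric: V stays 42.7 L; P/T = const ⇒ T₂ = 767 K, P₂ = 778 kPa.
W = 0 (no volume change).
ΔU = nCvΔT = 5.21×41.6×(767−477) = 62800 J.
Q = ΔU = 62800 J.
State after step 1: P = 778 kPa, V = 42.7 L, T = 767 K.
Step 2 — Adiabatic: T₂/T₁ = (P₂/P₁)^((γ−1)/γ) ⇒ T₂ = 767×(0.302)^0.167 = 628 K; V₂ = 116 L.
ΔU = nCvΔT = 5.21×41.6×(628−767) = -30100 J.
Q = 0 for an adiabatic process, so W = −ΔU = 30100 J.
Net over both steps: W = 30100 J, Q = 62800 J, ΔU = 32800 J.

32800 J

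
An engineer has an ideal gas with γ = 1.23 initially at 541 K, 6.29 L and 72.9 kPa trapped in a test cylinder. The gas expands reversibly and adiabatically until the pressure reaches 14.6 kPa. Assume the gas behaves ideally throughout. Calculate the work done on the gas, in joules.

n = P₁V₁/(RT₁) = 72.9×6.29/(8.314×541) = 0.102 mol.
Adiabatic: T₂/T₁ = (P₂/P₁)^((γ−1)/γ) ⇒ T₂ = 541×(0.200)^0.187 = 401 K; V₂ = 23.3 L.
ΔU = nCvΔT = 0.102×36.1×(401−541) = -518 J.
Q = 0 for an adiabatic process, so W = −ΔU = 518 J.
Work done on the gas = −W_by = -518 J.

-518 J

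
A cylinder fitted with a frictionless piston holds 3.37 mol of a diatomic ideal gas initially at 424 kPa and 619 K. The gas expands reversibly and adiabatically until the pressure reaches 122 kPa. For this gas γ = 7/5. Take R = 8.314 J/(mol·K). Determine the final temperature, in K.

434 K

V₁ = nRT₁/P₁ = 3.37×8.314×619/424 = 40.9 L.
Adiabatic: T₂/T₁ = (P₂/P₁)^((γ−1)/γ) ⇒ T₂ = 619×(0.288)^0.286 = 434 K; V₂ = 99.6 L.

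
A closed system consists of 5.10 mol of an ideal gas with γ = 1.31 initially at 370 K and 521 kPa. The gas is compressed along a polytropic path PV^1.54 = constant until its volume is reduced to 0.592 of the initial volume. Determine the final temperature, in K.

V₁ = nRT₁/P₁ = 5.10×8.314×370/521 = 30.1 L.
Polytropic n=1.54: T₂ = T₁(V₁/V₂)^(n−1) = 370×(1.69)^0.54 = 491 K; P₂ = P₁(V₁/V₂)^n = 1170 kPa.

491 K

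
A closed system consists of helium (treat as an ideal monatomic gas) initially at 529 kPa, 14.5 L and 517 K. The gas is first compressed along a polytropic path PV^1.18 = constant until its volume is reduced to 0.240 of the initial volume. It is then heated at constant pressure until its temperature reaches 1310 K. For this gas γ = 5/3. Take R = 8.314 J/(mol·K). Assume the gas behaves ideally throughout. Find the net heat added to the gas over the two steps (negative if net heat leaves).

n = P₁V₁/(RT₁) = 529×14.5/(8.314×517) = 1.78 mol.
Step 1 — Polytropic n=1.18: T₂ = T₁(V₁/V₂)^(n−1) = 517×(4.17)^0.18 = 668 K; P₂ = P₁(V₁/V₂)^n = 2850 kPa.
W = (P₁V₁−P₂V₂)/(n−1) = (529×14.5−2850×3.48)/0.18 = -12500 J.
ΔU = nCvΔT = 1.78×12.5×(668−517) = 3370 J.
Q = ΔU + W = -9110 J.
State after step 1: P = 2850 kPa, V = 3.48 L, T = 668 K.
Step 2 — Isobaric: P stays 2850 kPa; V/T = const ⇒ T₂ = 1310 K, V₂ = 6.82 L.
W = PΔV = 2850×(6.82−3.48) kPa·L = 9520 J.
ΔU = nCvΔT = 1.78×12.5×(1310−668) = 14300 J.
Q = ΔU + W = nCpΔT = 23800 J.
Net over both steps: W = -2960 J, Q = 14700 J, ΔU = 17600 J.

14700 J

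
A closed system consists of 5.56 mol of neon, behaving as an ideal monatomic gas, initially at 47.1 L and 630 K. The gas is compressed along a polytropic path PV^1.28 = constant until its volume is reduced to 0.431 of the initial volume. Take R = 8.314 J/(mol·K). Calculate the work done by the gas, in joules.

P₁ = nRT₁/V₁ = 5.56×8.314×630/47.1 = 618 kPa.
Polytropic n=1.28: T₂ = T₁(V₁/V₂)^(n−1) = 630×(2.32)^0.28 = 797 K; P₂ = P₁(V₁/V₂)^n = 1820 kPa.
W = (P₁V₁−P₂V₂)/(n−1) = (618×47.1−1820×20.3)/0.28 = -27600 J.

-27600 J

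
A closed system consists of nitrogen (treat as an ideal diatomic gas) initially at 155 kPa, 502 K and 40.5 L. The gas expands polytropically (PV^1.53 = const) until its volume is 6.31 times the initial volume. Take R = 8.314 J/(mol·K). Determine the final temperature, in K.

Polytropic n=1.53: T₂ = T₁(V₁/V₂)^(n−1) = 502×(0.158)^0.53 = 189 K; P₂ = P₁(V₁/V₂)^n = 9.25 kPa.

189 K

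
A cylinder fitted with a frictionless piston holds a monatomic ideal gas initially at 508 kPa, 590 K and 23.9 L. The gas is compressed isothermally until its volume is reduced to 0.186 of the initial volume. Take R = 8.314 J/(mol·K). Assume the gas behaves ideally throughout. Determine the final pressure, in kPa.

Isothermal: T stays 590 K; PV = const ⇒ V₂ = 4.45 L, P₂ = 2730 kPa.

2730 kPa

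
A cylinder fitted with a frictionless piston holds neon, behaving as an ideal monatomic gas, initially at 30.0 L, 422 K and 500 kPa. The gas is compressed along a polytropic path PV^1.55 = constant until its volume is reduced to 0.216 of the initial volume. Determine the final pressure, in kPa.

Polytropic n=1.55: T₂ = T₁(V₁/V₂)^(n−1) = 422×(4.63)^0.55 = 980 K; P₂ = P₁(V₁/V₂)^n = 5380 kPa.

5380 kPa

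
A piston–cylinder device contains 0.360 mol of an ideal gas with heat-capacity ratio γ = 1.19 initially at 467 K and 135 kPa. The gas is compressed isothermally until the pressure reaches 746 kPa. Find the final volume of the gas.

1.87 L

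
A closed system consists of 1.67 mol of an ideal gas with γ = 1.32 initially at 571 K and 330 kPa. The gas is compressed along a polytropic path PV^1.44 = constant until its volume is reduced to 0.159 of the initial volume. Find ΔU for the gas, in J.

V₁ = nRT₁/P₁ = 1.67×8.314×571/330 = 24.0 L.
Polytropic n=1.44: T₂ = T₁(V₁/V₂)^(n−1) = 571×(6.29)^0.44 = 1280 K; P₂ = P₁(V₁/V₂)^n = 4660 kPa.
For an ideal gas ΔU = nCvΔT with Cv = R/(γ−1) = 26.0 J/(mol·K).
ΔU = 1.67×26.0×(1280−571) = 30900 J.

30900 J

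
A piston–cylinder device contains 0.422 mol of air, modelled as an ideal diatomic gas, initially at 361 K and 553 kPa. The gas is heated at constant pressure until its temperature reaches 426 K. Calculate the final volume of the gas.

V₁ = nRT₁/P₁ = 0.422×8.314×361/553 = 2.29 L.
Isobaric: P stays 553 kPa; V/T = const ⇒ T₂ = 426 K, V₂ = 2.70 L.

2.70 L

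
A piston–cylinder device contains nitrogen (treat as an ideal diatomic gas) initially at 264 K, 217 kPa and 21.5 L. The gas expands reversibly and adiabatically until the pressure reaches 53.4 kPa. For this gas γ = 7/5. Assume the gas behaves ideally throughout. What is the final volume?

58.5 L

Adiabatic: T₂/T₁ = (P₂/P₁)^((γ−1)/γ) ⇒ T₂ = 264×(0.246)^0.286 = 177 K; V₂ = 58.5 L.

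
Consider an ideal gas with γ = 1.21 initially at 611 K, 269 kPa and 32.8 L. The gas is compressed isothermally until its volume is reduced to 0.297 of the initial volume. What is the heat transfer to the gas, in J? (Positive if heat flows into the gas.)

-10700 J

n = P₁V₁/(RT₁) = 269×32.8/(8.314×611) = 1.74 mol.
Isothermal: T stays 611 K; PV = const ⇒ V₂ = 9.74 L, P₂ = 906 kPa.
ΔU = 0 (ideal gas, T constant).
W = nRT ln(V₂/V₁) = 1.74×8.314×611×ln(0.297) = -10700 J.
Q = ΔU + W = -10700 J.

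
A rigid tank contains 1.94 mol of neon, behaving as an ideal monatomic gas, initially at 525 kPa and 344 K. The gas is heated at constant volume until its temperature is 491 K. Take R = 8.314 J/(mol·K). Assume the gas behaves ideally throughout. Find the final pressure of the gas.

749 kPa

V₁ = nRT₁/P₁ = 1.94×8.314×344/525 = 10.6 L.
Isochoric: V stays 10.6 L; P/T = const ⇒ T₂ = 491 K, P₂ = 749 kPa.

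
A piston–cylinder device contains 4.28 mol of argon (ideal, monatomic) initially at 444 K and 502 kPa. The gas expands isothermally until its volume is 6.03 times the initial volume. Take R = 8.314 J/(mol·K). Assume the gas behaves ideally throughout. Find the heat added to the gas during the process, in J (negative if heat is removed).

V₁ = nRT₁/P₁ = 4.28×8.314×444/502 = 31.5 L.
Isothermal: T stays 444 K; PV = const ⇒ V₂ = 190 L, P₂ = 83.3 kPa.
ΔU = 0 (ideal gas, T constant).
W = nRT ln(V₂/V₁) = 4.28×8.314×444×ln(6.03) = 28400 J.
Q = ΔU + W = 28400 J.

28400 J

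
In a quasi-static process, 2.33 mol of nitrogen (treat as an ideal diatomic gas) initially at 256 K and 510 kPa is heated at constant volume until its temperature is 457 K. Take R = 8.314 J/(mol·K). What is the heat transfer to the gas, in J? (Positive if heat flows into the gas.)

V₁ = nRT₁/P₁ = 2.33×8.314×256/510 = 9.72 L.
Isochoric: V stays 9.72 L; P/T = const ⇒ T₂ = 457 K, P₂ = 910 kPa.
W = 0 (no volume change).
ΔU = nCvΔT = 2.33×20.8×(457−256) = 9730 J.
Q = ΔU = 9730 J.

9730 J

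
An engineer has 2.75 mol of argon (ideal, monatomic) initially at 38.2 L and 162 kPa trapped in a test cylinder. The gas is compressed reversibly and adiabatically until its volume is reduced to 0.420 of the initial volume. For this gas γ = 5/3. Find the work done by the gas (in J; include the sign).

T₁ = P₁V₁/(nR) = 162×38.2/(2.75×8.314) = 271 K.
Adiabatic: TV^(γ−1) = const ⇒ T₂ = 271×(2.38)^0.667 = 483 K; PV^γ = const ⇒ P₂ = 688 kPa.
ΔU = nCvΔT = 2.75×12.5×(483−271) = 7270 J.
Q = 0 for an adiabatic process, so W = −ΔU = -7270 J.

-7270 J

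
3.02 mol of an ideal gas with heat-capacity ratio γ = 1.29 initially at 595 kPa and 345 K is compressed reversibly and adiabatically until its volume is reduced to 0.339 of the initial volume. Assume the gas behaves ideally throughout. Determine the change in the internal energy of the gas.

11000 J

V₁ = nRT₁/P₁ = 3.02×8.314×345/595 = 14.6 L.
Adiabatic: TV^(γ−1) = const ⇒ T₂ = 345×(2.95)^0.290 = 472 K; PV^γ = const ⇒ P₂ = 2400 kPa.
For an ideal gas ΔU = nCvΔT with Cv = R/(γ−1) = 28.7 J/(mol·K).
ΔU = 3.02×28.7×(472−345) = 11000 J.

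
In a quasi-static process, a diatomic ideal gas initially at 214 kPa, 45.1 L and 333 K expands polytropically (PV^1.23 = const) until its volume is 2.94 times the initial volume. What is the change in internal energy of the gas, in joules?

-5300 J

n = P₁V₁/(RT₁) = 214×45.1/(8.314×333) = 3.49 mol.
Polytropic n=1.23: T₂ = T₁(V₁/V₂)^(n−1) = 333×(0.340)^0.23 = 260 K; P₂ = P₁(V₁/V₂)^n = 56.8 kPa.
For an ideal gas ΔU = nCvΔT with Cv = (5/2)R = 20.8 J/(mol·K).
ΔU = 3.49×20.8×(260−333) = -5300 J.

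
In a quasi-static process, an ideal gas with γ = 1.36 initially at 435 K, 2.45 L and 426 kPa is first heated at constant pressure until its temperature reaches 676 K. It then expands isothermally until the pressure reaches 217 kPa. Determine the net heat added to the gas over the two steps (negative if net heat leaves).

3280 J

n = P₁V₁/(RT₁) = 426×2.45/(8.314×435) = 0.289 mol.
Step 1 — Isobaric: P stays 426 kPa; V/T = const ⇒ T₂ = 676 K, V₂ = 3.81 L.
W = PΔV = 426×(3.81−2.45) kPa·L = 578 J.
ΔU = nCvΔT = 0.289×23.1×(676−435) = 1610 J.
Q = ΔU + W = nCpΔT = 2180 J.
State after step 1: P = 426 kPa, V = 3.81 L, T = 676 K.
Step 2 — Isothermal: T stays 676 K; PV = const ⇒ V₂ = 7.47 L, P₂ = 217 kPa.
ΔU = 0 (ideal gas, T constant).
W = nRT ln(V₂/V₁) = 0.289×8.314×676×ln(1.96) = 1090 J.
Q = ΔU + W = 1090 J.
Net over both steps: W = 1670 J, Q = 3280 J, ΔU = 1610 J.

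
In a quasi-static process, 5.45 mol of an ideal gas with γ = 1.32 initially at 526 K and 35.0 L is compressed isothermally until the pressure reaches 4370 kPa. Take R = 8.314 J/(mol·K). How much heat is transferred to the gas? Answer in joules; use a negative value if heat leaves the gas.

-44300 J

P₁ = nRT₁/V₁ = 5.45×8.314×526/35.0 = 681 kPa.
Isothermal: T stays 526 K; PV = const ⇒ V₂ = 5.45 L, P₂ = 4370 kPa.
ΔU = 0 (ideal gas, T constant).
W = nRT ln(V₂/V₁) = 5.45×8.314×526×ln(0.156) = -44300 J.
Q = ΔU + W = -44300 J.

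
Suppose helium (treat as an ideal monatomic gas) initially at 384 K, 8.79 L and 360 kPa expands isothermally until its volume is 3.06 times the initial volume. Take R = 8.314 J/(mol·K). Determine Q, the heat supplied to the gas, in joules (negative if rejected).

3540 J

n = P₁V₁/(RT₁) = 360×8.79/(8.314×384) = 0.991 mol.
Isothermal: T stays 384 K; PV = const ⇒ V₂ = 26.9 L, P₂ = 118 kPa.
ΔU = 0 (ideal gas, T constant).
W = nRT ln(V₂/V₁) = 0.991×8.314×384×ln(3.06) = 3540 J.
Q = ΔU + W = 3540 J.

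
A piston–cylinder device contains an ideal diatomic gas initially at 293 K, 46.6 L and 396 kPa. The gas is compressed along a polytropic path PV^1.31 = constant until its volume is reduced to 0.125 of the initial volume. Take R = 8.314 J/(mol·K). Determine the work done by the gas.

-53900 J

n = P₁V₁/(RT₁) = 396×46.6/(8.314×293) = 7.58 mol.
Polytropic n=1.31: T₂ = T₁(V₁/V₂)^(n−1) = 293×(8.00)^0.31 = 558 K; P₂ = P₁(V₁/V₂)^n = 6040 kPa.
W = (P₁V₁−P₂V₂)/(n−1) = (396×46.6−6040×5.83)/0.31 = -53900 J.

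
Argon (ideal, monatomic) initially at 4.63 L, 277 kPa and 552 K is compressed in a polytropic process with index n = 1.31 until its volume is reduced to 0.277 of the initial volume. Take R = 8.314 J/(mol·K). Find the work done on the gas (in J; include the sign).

2020 J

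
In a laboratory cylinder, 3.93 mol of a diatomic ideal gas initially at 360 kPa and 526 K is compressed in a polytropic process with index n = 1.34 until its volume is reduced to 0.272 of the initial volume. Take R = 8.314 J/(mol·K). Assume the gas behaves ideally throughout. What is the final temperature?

819 K

V₁ = nRT₁/P₁ = 3.93×8.314×526/360 = 47.7 L.
Polytropic n=1.34: T₂ = T₁(V₁/V₂)^(n−1) = 526×(3.68)^0.34 = 819 K; P₂ = P₁(V₁/V₂)^n = 2060 kPa.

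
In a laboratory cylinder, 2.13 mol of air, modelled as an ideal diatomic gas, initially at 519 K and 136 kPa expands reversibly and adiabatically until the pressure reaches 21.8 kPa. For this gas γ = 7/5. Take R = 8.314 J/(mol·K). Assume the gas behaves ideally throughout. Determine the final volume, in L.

V₁ = nRT₁/P₁ = 2.13×8.314×519/136 = 67.6 L.
Adiabatic: T₂/T₁ = (P₂/P₁)^((γ−1)/γ) ⇒ T₂ = 519×(0.160)^0.286 = 308 K; V₂ = 250 L.

250 L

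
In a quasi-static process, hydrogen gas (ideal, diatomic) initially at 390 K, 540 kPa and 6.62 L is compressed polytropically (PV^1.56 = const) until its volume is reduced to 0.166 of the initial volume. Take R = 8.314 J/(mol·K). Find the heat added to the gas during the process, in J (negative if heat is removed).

n = P₁V₁/(RT₁) = 540×6.62/(8.314×390) = 1.10 mol.
Polytropic n=1.56: T₂ = T₁(V₁/V₂)^(n−1) = 390×(6.02)^0.56 = 1070 K; P₂ = P₁(V₁/V₂)^n = 8890 kPa.
W = (P₁V₁−P₂V₂)/(n−1) = (540×6.62−8890×1.10)/0.56 = -11100 J.
ΔU = nCvΔT = 1.10×20.8×(1070−390) = 15500 J.
Q = ΔU + W = 4430 J.

4430 J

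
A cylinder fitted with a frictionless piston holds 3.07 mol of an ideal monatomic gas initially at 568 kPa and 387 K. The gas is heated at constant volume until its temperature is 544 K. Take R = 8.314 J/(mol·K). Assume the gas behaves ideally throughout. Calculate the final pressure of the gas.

V₁ = nRT₁/P₁ = 3.07×8.314×387/568 = 17.4 L.
Isochoric: V stays 17.4 L; P/T = const ⇒ T₂ = 544 K, P₂ = 798 kPa.

798 kPa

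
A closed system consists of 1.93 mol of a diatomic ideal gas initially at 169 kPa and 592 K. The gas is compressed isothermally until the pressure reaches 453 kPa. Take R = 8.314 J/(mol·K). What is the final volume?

21.0 L

V₁ = nRT₁/P₁ = 1.93×8.314×592/169 = 56.2 L.
Isothermal: T stays 592 K; PV = const ⇒ V₂ = 21.0 L, P₂ = 453 kPa.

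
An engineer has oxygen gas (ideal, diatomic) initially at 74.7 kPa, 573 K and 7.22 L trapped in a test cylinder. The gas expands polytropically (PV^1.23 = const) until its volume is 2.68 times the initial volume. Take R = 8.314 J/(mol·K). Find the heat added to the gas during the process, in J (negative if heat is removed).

n = P₁V₁/(RT₁) = 74.7×7.22/(8.314×573) = 0.113 mol.
Polytropic n=1.23: T₂ = T₁(V₁/V₂)^(n−1) = 573×(0.373)^0.23 = 457 K; P₂ = P₁(V₁/V₂)^n = 22.2 kPa.
W = (P₁V₁−P₂V₂)/(n−1) = (74.7×7.22−22.2×19.3)/0.23 = 476 J.
ΔU = nCvΔT = 0.113×20.8×(457−573) = -274 J.
Q = ΔU + W = 202 J.

202 J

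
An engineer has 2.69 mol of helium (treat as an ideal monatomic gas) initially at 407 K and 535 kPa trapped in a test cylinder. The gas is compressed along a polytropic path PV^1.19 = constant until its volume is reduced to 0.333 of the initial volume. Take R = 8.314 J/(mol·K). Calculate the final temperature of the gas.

V₁ = nRT₁/P₁ = 2.69×8.314×407/535 = 17.0 L.
Polytropic n=1.19: T₂ = T₁(V₁/V₂)^(n−1) = 407×(3.00)^0.19 = 502 K; P₂ = P₁(V₁/V₂)^n = 1980 kPa.

502 K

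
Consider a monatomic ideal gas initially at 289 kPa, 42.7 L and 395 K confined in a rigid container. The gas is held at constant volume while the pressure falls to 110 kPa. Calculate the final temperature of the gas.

Isochoric: V stays 42.7 L; P/T = const ⇒ T₂ = 150 K, P₂ = 110 kPa.

150 K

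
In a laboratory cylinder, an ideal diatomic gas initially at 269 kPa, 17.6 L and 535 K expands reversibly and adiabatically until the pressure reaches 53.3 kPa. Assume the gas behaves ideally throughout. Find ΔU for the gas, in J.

-4380 J

n = P₁V₁/(RT₁) = 269×17.6/(8.314×535) = 1.06 mol.
Adiabatic: T₂/T₁ = (P₂/P₁)^((γ−1)/γ) ⇒ T₂ = 535×(0.198)^0.286 = 337 K; V₂ = 55.9 L.
For an ideal gas ΔU = nCvΔT with Cv = (5/2)R = 20.8 J/(mol·K).
ΔU = 1.06×20.8×(337−535) = -4380 J.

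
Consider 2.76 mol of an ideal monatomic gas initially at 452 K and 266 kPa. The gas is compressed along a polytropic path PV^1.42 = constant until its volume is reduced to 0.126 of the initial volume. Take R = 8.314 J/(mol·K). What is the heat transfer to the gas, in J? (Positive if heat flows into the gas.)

V₁ = nRT₁/P₁ = 2.76×8.314×452/266 = 39.0 L.
Polytropic n=1.42: T₂ = T₁(V₁/V₂)^(n−1) = 452×(7.94)^0.42 = 1080 K; P₂ = P₁(V₁/V₂)^n = 5040 kPa.
W = (P₁V₁−P₂V₂)/(n−1) = (266×39.0−5040×4.91)/0.42 = -34300 J.
ΔU = nCvΔT = 2.76×12.5×(1080−452) = 21600 J.
Q = ΔU + W = -12700 J.

-12700 J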